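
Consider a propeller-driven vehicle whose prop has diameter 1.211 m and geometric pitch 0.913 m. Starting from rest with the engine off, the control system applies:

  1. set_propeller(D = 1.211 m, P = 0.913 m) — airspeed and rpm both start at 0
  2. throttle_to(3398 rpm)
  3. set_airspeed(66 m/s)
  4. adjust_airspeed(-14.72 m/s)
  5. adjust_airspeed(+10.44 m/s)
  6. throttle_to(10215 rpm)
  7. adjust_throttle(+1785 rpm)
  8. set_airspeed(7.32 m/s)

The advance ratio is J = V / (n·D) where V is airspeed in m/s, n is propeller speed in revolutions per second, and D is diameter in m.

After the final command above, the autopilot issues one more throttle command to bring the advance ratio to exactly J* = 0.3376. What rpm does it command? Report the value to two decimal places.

rpm = 1074.28

set_propeller: D = 1.211 m, P = 0.913 m (p = P/D = 0.753922); state ← (V=0, rpm=0)
throttle_to(3398): rpm ← 3398
set_airspeed(66): V ← 66 m/s
adjust_airspeed(-14.72): V ← 66 -14.72 = 51.28 m/s
adjust_airspeed(+10.44): V ← 51.28 +10.44 = 61.72 m/s
throttle_to(10215): rpm ← 10215
adjust_throttle(+1785): rpm ← 10215 +1785 = 12000
set_airspeed(7.32): V ← 7.32 m/s
final state: V = 7.32 m/s, rpm = 12000 → n = rpm/60 = 200.000000 rev/s
target J* = 0.3376; solve J* = V/(n·D) for n: n = V/(J*·D) = 7.32/(0.3376 × 1.211) = 17.904595 rev/s
rpm = 60·n = 1074.275696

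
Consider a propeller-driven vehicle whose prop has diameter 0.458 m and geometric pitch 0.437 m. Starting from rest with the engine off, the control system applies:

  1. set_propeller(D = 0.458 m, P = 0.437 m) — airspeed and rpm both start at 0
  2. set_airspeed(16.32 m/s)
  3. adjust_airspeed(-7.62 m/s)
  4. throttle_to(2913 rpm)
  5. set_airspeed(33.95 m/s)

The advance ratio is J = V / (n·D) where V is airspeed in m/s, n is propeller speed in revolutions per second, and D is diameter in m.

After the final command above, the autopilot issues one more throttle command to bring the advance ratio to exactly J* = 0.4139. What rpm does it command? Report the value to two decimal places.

set_propeller: D = 0.458 m, P = 0.437 m (p = P/D = 0.954148); state ← (V=0, rpm=0)
set_airspeed(16.32): V ← 16.32 m/s
adjust_airspeed(-7.62): V ← 16.32 -7.62 = 8.7 m/s
throttle_to(2913): rpm ← 2913
set_airspeed(33.95): V ← 33.95 m/s
final state: V = 33.95 m/s, rpm = 2913 → n = rpm/60 = 48.550000 rev/s
target J* = 0.4139; solve J* = V/(n·D) for n: n = V/(J*·D) = 33.95/(0.4139 × 0.458) = 179.093108 rev/s
rpm = 60·n = 10745.586502

rpm = 10745.59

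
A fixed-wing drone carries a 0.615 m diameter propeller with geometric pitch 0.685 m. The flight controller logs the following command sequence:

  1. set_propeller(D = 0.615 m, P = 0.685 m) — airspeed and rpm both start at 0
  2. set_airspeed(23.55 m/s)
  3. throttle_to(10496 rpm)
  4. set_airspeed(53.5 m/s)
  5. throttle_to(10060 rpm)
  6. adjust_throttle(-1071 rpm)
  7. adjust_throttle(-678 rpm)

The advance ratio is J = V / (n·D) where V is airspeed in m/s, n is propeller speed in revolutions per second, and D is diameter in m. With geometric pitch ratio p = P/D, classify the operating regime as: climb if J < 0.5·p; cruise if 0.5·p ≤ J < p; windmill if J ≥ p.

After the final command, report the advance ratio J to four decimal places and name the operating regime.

J = 0.6280, regime = cruise

set_propeller: D = 0.615 m, P = 0.685 m (p = P/D = 1.113821); state ← (V=0, rpm=0)
set_airspeed(23.55): V ← 23.55 m/s
throttle_to(10496): rpm ← 10496
set_airspeed(53.5): V ← 53.5 m/s
throttle_to(10060): rpm ← 10060
adjust_throttle(-1071): rpm ← 10060 -1071 = 8989
adjust_throttle(-678): rpm ← 8989 -678 = 8311
final state: V = 53.5 m/s, rpm = 8311 → n = rpm/60 = 138.516667 rev/s
J = V / (n·D) = 53.5 / (138.516667 × 0.615) = 0.628025
regime bands: climb J<0.5569 | cruise [0.5569, 1.1138) | windmill J≥1.1138
J = 0.6280 → cruise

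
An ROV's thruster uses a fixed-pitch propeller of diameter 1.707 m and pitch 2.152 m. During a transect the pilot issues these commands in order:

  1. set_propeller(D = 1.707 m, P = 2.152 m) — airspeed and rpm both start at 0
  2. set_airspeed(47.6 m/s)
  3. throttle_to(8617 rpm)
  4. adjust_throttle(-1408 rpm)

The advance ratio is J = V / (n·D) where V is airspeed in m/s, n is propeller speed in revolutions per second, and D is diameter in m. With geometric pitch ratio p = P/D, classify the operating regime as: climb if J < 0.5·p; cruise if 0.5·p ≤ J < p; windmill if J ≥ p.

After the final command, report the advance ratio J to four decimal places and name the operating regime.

set_propeller: D = 1.707 m, P = 2.152 m (p = P/D = 1.260691); state ← (V=0, rpm=0)
set_airspeed(47.6): V ← 47.6 m/s
throttle_to(8617): rpm ← 8617
adjust_throttle(-1408): rpm ← 8617 -1408 = 7209
final state: V = 47.6 m/s, rpm = 7209 → n = rpm/60 = 120.150000 rev/s
J = V / (n·D) = 47.6 / (120.150000 × 1.707) = 0.232086
regime bands: climb J<0.6303 | cruise [0.6303, 1.2607) | windmill J≥1.2607
J = 0.2321 → climb

J = 0.2321, regime = climb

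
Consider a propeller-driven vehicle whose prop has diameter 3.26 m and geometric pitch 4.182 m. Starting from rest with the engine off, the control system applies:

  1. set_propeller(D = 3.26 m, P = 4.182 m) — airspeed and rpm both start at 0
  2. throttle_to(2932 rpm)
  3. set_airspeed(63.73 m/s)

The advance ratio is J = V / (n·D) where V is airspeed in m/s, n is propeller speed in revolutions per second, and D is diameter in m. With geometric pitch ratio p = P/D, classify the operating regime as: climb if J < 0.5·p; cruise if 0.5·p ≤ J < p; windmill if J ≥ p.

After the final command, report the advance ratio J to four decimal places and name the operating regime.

J = 0.4000, regime = climb

set_propeller: D = 3.26 m, P = 4.182 m (p = P/D = 1.282822); state ← (V=0, rpm=0)
throttle_to(2932): rpm ← 2932
set_airspeed(63.73): V ← 63.73 m/s
final state: V = 63.73 m/s, rpm = 2932 → n = rpm/60 = 48.866667 rev/s
J = V / (n·D) = 63.73 / (48.866667 × 3.26) = 0.400049
regime bands: climb J<0.6414 | cruise [0.6414, 1.2828) | windmill J≥1.2828
J = 0.4000 → climb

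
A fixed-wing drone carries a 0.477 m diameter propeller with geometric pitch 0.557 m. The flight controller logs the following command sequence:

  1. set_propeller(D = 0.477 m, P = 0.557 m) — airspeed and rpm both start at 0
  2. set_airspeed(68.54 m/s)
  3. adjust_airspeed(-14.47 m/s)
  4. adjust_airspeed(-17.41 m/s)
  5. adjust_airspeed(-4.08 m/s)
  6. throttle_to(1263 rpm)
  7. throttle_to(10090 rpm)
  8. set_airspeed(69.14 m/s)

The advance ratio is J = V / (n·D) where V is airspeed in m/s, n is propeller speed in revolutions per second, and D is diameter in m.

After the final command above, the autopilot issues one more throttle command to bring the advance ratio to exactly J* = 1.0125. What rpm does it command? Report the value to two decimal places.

rpm = 8589.49

set_propeller: D = 0.477 m, P = 0.557 m (p = P/D = 1.167715); state ← (V=0, rpm=0)
set_airspeed(68.54): V ← 68.54 m/s
adjust_airspeed(-14.47): V ← 68.54 -14.47 = 54.07 m/s
adjust_airspeed(-17.41): V ← 54.07 -17.41 = 36.66 m/s
adjust_airspeed(-4.08): V ← 36.66 -4.08 = 32.58 m/s
throttle_to(1263): rpm ← 1263
throttle_to(10090): rpm ← 10090
set_airspeed(69.14): V ← 69.14 m/s
final state: V = 69.14 m/s, rpm = 10090 → n = rpm/60 = 168.166667 rev/s
target J* = 1.0125; solve J* = V/(n·D) for n: n = V/(J*·D) = 69.14/(1.0125 × 0.477) = 143.158113 rev/s
rpm = 60·n = 8589.486761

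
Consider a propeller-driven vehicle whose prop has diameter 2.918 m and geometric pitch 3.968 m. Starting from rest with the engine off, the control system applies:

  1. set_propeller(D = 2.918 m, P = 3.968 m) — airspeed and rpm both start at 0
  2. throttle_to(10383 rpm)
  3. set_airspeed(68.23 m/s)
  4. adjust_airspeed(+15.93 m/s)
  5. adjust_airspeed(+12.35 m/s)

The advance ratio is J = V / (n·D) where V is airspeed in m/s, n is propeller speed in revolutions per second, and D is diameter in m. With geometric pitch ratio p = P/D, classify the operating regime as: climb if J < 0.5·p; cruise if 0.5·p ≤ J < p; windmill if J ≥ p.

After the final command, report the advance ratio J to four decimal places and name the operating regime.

J = 0.1911, regime = climb

set_propeller: D = 2.918 m, P = 3.968 m (p = P/D = 1.359836); state ← (V=0, rpm=0)
throttle_to(10383): rpm ← 10383
set_airspeed(68.23): V ← 68.23 m/s
adjust_airspeed(+15.93): V ← 68.23 +15.93 = 84.16 m/s
adjust_airspeed(+12.35): V ← 84.16 +12.35 = 96.51 m/s
final state: V = 96.51 m/s, rpm = 10383 → n = rpm/60 = 173.050000 rev/s
J = V / (n·D) = 96.51 / (173.050000 × 2.918) = 0.191124
regime bands: climb J<0.6799 | cruise [0.6799, 1.3598) | windmill J≥1.3598
J = 0.1911 → climb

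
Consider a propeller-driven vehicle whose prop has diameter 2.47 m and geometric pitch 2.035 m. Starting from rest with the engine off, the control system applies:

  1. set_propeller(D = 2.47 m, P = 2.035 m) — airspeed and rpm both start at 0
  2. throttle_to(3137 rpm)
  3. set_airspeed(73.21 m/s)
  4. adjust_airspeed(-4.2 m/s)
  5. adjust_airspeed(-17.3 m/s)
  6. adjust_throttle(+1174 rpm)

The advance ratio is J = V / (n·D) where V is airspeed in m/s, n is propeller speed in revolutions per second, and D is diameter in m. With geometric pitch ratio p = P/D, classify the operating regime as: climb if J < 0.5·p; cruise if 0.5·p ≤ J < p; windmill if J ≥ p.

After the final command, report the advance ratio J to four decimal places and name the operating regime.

set_propeller: D = 2.47 m, P = 2.035 m (p = P/D = 0.823887); state ← (V=0, rpm=0)
throttle_to(3137): rpm ← 3137
set_airspeed(73.21): V ← 73.21 m/s
adjust_airspeed(-4.2): V ← 73.21 -4.2 = 69.01 m/s
adjust_airspeed(-17.3): V ← 69.01 -17.3 = 51.71 m/s
adjust_throttle(+1174): rpm ← 3137 +1174 = 4311
final state: V = 51.71 m/s, rpm = 4311 → n = rpm/60 = 71.850000 rev/s
J = V / (n·D) = 51.71 / (71.850000 × 2.47) = 0.291374
regime bands: climb J<0.4119 | cruise [0.4119, 0.8239) | windmill J≥0.8239
J = 0.2914 → climb

J = 0.2914, regime = climb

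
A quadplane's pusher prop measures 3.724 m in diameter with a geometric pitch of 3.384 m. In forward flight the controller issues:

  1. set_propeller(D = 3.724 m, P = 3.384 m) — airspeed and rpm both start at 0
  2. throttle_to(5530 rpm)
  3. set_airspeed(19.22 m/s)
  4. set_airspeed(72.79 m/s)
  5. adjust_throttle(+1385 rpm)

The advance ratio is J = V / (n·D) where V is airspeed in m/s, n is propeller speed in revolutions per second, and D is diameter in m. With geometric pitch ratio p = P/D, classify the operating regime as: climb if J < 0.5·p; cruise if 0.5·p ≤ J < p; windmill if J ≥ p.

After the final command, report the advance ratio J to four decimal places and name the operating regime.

J = 0.1696, regime = climb

set_propeller: D = 3.724 m, P = 3.384 m (p = P/D = 0.908700); state ← (V=0, rpm=0)
throttle_to(5530): rpm ← 5530
set_airspeed(19.22): V ← 19.22 m/s
set_airspeed(72.79): V ← 72.79 m/s
adjust_throttle(+1385): rpm ← 5530 +1385 = 6915
final state: V = 72.79 m/s, rpm = 6915 → n = rpm/60 = 115.250000 rev/s
J = V / (n·D) = 72.79 / (115.250000 × 3.724) = 0.169598
regime bands: climb J<0.4544 | cruise [0.4544, 0.9087) | windmill J≥0.9087
J = 0.1696 → climb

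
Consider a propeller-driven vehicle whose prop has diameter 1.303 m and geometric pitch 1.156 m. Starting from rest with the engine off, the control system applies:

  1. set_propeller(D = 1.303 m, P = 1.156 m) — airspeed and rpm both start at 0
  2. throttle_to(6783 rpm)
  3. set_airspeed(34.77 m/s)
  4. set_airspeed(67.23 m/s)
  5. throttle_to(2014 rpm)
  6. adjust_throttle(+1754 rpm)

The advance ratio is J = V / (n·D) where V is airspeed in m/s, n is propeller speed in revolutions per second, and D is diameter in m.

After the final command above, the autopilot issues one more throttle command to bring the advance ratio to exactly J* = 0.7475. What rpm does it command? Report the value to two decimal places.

set_propeller: D = 1.303 m, P = 1.156 m (p = P/D = 0.887183); state ← (V=0, rpm=0)
throttle_to(6783): rpm ← 6783
set_airspeed(34.77): V ← 34.77 m/s
set_airspeed(67.23): V ← 67.23 m/s
throttle_to(2014): rpm ← 2014
adjust_throttle(+1754): rpm ← 2014 +1754 = 3768
final state: V = 67.23 m/s, rpm = 3768 → n = rpm/60 = 62.800000 rev/s
target J* = 0.7475; solve J* = V/(n·D) for n: n = V/(J*·D) = 67.23/(0.7475 × 1.303) = 69.025172 rev/s
rpm = 60·n = 4141.510330

rpm = 4141.51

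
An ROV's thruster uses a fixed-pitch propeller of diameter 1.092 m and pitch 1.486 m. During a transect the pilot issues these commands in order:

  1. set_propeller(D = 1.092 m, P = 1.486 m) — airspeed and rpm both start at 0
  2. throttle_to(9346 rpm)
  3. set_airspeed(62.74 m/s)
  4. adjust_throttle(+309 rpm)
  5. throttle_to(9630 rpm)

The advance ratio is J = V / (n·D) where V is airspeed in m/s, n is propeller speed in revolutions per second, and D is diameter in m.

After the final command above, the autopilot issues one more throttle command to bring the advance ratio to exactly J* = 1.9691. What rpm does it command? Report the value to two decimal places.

set_propeller: D = 1.092 m, P = 1.486 m (p = P/D = 1.360806); state ← (V=0, rpm=0)
throttle_to(9346): rpm ← 9346
set_airspeed(62.74): V ← 62.74 m/s
adjust_throttle(+309): rpm ← 9346 +309 = 9655
throttle_to(9630): rpm ← 9630
final state: V = 62.74 m/s, rpm = 9630 → n = rpm/60 = 160.500000 rev/s
target J* = 1.9691; solve J* = V/(n·D) for n: n = V/(J*·D) = 62.74/(1.9691 × 1.092) = 29.177905 rev/s
rpm = 60·n = 1750.674291

rpm = 1750.67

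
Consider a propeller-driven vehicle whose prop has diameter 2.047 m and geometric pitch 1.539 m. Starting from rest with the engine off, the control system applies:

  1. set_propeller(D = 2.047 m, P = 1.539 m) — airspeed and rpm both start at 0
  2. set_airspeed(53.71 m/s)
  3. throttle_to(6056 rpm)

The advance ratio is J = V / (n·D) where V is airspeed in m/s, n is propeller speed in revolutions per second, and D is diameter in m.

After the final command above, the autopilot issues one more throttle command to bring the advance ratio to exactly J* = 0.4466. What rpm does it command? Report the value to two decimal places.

rpm = 3525.09

set_propeller: D = 2.047 m, P = 1.539 m (p = P/D = 0.751832); state ← (V=0, rpm=0)
set_airspeed(53.71): V ← 53.71 m/s
throttle_to(6056): rpm ← 6056
final state: V = 53.71 m/s, rpm = 6056 → n = rpm/60 = 100.933333 rev/s
target J* = 0.4466; solve J* = V/(n·D) for n: n = V/(J*·D) = 53.71/(0.4466 × 2.047) = 58.751450 rev/s
rpm = 60·n = 3525.087011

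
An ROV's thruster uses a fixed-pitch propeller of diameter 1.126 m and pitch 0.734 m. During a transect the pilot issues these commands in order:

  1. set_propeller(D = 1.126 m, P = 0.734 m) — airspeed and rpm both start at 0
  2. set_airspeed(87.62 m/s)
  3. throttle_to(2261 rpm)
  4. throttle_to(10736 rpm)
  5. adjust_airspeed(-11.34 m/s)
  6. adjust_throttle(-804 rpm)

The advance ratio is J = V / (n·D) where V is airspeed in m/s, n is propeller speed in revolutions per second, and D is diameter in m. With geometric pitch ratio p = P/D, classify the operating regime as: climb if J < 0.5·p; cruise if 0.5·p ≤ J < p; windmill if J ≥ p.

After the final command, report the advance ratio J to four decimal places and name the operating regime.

J = 0.4092, regime = cruise

set_propeller: D = 1.126 m, P = 0.734 m (p = P/D = 0.651865); state ← (V=0, rpm=0)
set_airspeed(87.62): V ← 87.62 m/s
throttle_to(2261): rpm ← 2261
throttle_to(10736): rpm ← 10736
adjust_airspeed(-11.34): V ← 87.62 -11.34 = 76.28 m/s
adjust_throttle(-804): rpm ← 10736 -804 = 9932
final state: V = 76.28 m/s, rpm = 9932 → n = rpm/60 = 165.533333 rev/s
J = V / (n·D) = 76.28 / (165.533333 × 1.126) = 0.409248
regime bands: climb J<0.3259 | cruise [0.3259, 0.6519) | windmill J≥0.6519
J = 0.4092 → cruise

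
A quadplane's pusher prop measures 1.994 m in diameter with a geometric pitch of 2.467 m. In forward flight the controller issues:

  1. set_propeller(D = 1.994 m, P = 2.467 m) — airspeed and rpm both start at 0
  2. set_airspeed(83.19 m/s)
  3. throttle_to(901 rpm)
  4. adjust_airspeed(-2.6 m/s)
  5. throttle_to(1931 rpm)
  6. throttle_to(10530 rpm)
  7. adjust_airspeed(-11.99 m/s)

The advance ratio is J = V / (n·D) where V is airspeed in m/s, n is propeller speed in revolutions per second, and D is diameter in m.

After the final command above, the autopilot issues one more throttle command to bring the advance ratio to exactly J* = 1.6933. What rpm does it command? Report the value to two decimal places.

set_propeller: D = 1.994 m, P = 2.467 m (p = P/D = 1.237212); state ← (V=0, rpm=0)
set_airspeed(83.19): V ← 83.19 m/s
throttle_to(901): rpm ← 901
adjust_airspeed(-2.6): V ← 83.19 -2.6 = 80.59 m/s
throttle_to(1931): rpm ← 1931
throttle_to(10530): rpm ← 10530
adjust_airspeed(-11.99): V ← 80.59 -11.99 = 68.6 m/s
final state: V = 68.6 m/s, rpm = 10530 → n = rpm/60 = 175.500000 rev/s
target J* = 1.6933; solve J* = V/(n·D) for n: n = V/(J*·D) = 68.6/(1.6933 × 1.994) = 20.317256 rev/s
rpm = 60·n = 1219.035362

rpm = 1219.04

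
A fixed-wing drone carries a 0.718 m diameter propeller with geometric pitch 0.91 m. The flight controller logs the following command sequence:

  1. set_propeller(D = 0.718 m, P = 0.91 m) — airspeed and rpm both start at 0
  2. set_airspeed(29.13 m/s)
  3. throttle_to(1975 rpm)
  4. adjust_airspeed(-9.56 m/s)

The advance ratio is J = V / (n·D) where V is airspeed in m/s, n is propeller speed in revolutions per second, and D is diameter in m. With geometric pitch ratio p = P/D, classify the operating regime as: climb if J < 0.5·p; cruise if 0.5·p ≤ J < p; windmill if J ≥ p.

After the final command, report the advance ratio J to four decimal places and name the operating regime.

set_propeller: D = 0.718 m, P = 0.91 m (p = P/D = 1.267409); state ← (V=0, rpm=0)
set_airspeed(29.13): V ← 29.13 m/s
throttle_to(1975): rpm ← 1975
adjust_airspeed(-9.56): V ← 29.13 -9.56 = 19.57 m/s
final state: V = 19.57 m/s, rpm = 1975 → n = rpm/60 = 32.916667 rev/s
J = V / (n·D) = 19.57 / (32.916667 × 0.718) = 0.828039
regime bands: climb J<0.6337 | cruise [0.6337, 1.2674) | windmill J≥1.2674
J = 0.8280 → cruise

J = 0.8280, regime = cruise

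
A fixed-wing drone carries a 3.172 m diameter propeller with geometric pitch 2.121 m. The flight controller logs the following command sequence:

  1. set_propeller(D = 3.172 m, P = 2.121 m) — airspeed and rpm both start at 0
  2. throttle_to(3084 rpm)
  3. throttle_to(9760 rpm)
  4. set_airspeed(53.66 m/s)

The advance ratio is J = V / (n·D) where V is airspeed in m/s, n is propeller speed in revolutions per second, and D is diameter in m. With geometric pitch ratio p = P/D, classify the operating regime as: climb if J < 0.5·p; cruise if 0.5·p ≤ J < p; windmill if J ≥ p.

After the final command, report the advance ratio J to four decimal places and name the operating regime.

set_propeller: D = 3.172 m, P = 2.121 m (p = P/D = 0.668663); state ← (V=0, rpm=0)
throttle_to(3084): rpm ← 3084
throttle_to(9760): rpm ← 9760
set_airspeed(53.66): V ← 53.66 m/s
final state: V = 53.66 m/s, rpm = 9760 → n = rpm/60 = 162.666667 rev/s
J = V / (n·D) = 53.66 / (162.666667 × 3.172) = 0.103997
regime bands: climb J<0.3343 | cruise [0.3343, 0.6687) | windmill J≥0.6687
J = 0.1040 → climb

J = 0.1040, regime = climb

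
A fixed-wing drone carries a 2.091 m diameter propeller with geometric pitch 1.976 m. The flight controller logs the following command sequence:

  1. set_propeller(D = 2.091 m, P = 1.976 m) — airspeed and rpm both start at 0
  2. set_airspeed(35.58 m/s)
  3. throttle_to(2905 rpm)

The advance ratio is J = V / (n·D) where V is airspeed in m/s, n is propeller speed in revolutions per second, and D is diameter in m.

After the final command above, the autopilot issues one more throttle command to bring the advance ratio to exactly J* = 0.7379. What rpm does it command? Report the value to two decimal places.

rpm = 1383.58

set_propeller: D = 2.091 m, P = 1.976 m (p = P/D = 0.945002); state ← (V=0, rpm=0)
set_airspeed(35.58): V ← 35.58 m/s
throttle_to(2905): rpm ← 2905
final state: V = 35.58 m/s, rpm = 2905 → n = rpm/60 = 48.416667 rev/s
target J* = 0.7379; solve J* = V/(n·D) for n: n = V/(J*·D) = 35.58/(0.7379 × 2.091) = 23.059740 rev/s
rpm = 60·n = 1383.584382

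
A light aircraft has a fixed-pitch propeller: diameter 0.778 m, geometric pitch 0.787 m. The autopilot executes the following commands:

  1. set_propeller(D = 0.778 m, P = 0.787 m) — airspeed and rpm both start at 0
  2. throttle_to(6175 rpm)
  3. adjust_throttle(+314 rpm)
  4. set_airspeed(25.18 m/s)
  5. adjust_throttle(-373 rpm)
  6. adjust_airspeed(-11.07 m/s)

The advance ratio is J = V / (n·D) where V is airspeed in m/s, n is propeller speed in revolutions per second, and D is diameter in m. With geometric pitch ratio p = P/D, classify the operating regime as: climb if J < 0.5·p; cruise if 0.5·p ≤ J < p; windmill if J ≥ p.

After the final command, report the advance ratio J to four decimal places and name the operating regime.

set_propeller: D = 0.778 m, P = 0.787 m (p = P/D = 1.011568); state ← (V=0, rpm=0)
throttle_to(6175): rpm ← 6175
adjust_throttle(+314): rpm ← 6175 +314 = 6489
set_airspeed(25.18): V ← 25.18 m/s
adjust_throttle(-373): rpm ← 6489 -373 = 6116
adjust_airspeed(-11.07): V ← 25.18 -11.07 = 14.11 m/s
final state: V = 14.11 m/s, rpm = 6116 → n = rpm/60 = 101.933333 rev/s
J = V / (n·D) = 14.11 / (101.933333 × 0.778) = 0.177923
regime bands: climb J<0.5058 | cruise [0.5058, 1.0116) | windmill J≥1.0116
J = 0.1779 → climb

J = 0.1779, regime = climb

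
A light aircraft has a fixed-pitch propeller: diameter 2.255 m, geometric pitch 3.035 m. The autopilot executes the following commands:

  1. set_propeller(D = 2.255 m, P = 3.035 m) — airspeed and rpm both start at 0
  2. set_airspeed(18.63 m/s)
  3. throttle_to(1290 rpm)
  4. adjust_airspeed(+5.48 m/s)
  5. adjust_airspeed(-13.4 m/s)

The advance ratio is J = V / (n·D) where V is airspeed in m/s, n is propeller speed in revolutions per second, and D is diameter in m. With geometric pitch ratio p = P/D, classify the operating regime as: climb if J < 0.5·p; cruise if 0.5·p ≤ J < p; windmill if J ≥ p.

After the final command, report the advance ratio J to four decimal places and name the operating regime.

J = 0.2209, regime = climb

set_propeller: D = 2.255 m, P = 3.035 m (p = P/D = 1.345898); state ← (V=0, rpm=0)
set_airspeed(18.63): V ← 18.63 m/s
throttle_to(1290): rpm ← 1290
adjust_airspeed(+5.48): V ← 18.63 +5.48 = 24.11 m/s
adjust_airspeed(-13.4): V ← 24.11 -13.4 = 10.71 m/s
final state: V = 10.71 m/s, rpm = 1290 → n = rpm/60 = 21.500000 rev/s
J = V / (n·D) = 10.71 / (21.500000 × 2.255) = 0.220904
regime bands: climb J<0.6729 | cruise [0.6729, 1.3459) | windmill J≥1.3459
J = 0.2209 → climb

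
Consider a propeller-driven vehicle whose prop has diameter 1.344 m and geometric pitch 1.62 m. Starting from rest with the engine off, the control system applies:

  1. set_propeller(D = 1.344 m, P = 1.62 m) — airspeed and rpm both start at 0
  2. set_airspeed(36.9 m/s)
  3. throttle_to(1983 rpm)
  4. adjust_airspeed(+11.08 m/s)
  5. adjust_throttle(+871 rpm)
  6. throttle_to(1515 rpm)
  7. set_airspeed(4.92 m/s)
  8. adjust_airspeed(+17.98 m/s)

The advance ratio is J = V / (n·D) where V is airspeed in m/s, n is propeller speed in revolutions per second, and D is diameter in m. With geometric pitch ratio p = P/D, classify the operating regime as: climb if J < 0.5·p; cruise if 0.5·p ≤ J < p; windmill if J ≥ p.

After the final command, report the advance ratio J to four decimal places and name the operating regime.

J = 0.6748, regime = cruise

set_propeller: D = 1.344 m, P = 1.62 m (p = P/D = 1.205357); state ← (V=0, rpm=0)
set_airspeed(36.9): V ← 36.9 m/s
throttle_to(1983): rpm ← 1983
adjust_airspeed(+11.08): V ← 36.9 +11.08 = 47.98 m/s
adjust_throttle(+871): rpm ← 1983 +871 = 2854
throttle_to(1515): rpm ← 1515
set_airspeed(4.92): V ← 4.92 m/s
adjust_airspeed(+17.98): V ← 4.92 +17.98 = 22.9 m/s
final state: V = 22.9 m/s, rpm = 1515 → n = rpm/60 = 25.250000 rev/s
J = V / (n·D) = 22.9 / (25.250000 × 1.344) = 0.674800
regime bands: climb J<0.6027 | cruise [0.6027, 1.2054) | windmill J≥1.2054
J = 0.6748 → cruise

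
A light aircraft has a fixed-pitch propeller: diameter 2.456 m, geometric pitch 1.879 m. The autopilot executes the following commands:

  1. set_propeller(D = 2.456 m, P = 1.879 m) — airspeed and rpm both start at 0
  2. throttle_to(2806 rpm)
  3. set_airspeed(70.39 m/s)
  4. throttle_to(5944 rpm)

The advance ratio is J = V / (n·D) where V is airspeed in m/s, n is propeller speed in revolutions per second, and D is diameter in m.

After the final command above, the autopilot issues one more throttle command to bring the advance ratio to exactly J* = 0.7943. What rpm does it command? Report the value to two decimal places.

set_propeller: D = 2.456 m, P = 1.879 m (p = P/D = 0.765065); state ← (V=0, rpm=0)
throttle_to(2806): rpm ← 2806
set_airspeed(70.39): V ← 70.39 m/s
throttle_to(5944): rpm ← 5944
final state: V = 70.39 m/s, rpm = 5944 → n = rpm/60 = 99.066667 rev/s
target J* = 0.7943; solve J* = V/(n·D) for n: n = V/(J*·D) = 70.39/(0.7943 × 2.456) = 36.082618 rev/s
rpm = 60·n = 2164.957078

rpm = 2164.96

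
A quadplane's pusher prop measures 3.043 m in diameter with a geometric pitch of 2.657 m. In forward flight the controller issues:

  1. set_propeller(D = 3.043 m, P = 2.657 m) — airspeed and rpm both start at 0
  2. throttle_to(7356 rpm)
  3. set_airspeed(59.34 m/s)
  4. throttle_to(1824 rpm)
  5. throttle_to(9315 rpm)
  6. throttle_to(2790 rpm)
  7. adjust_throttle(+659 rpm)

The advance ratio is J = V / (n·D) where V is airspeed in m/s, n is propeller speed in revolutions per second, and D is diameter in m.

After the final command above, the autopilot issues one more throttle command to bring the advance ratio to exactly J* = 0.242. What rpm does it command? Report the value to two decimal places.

set_propeller: D = 3.043 m, P = 2.657 m (p = P/D = 0.873151); state ← (V=0, rpm=0)
throttle_to(7356): rpm ← 7356
set_airspeed(59.34): V ← 59.34 m/s
throttle_to(1824): rpm ← 1824
throttle_to(9315): rpm ← 9315
throttle_to(2790): rpm ← 2790
adjust_throttle(+659): rpm ← 2790 +659 = 3449
final state: V = 59.34 m/s, rpm = 3449 → n = rpm/60 = 57.483333 rev/s
target J* = 0.242; solve J* = V/(n·D) for n: n = V/(J*·D) = 59.34/(0.242 × 3.043) = 80.580549 rev/s
rpm = 60·n = 4834.832959

rpm = 4834.83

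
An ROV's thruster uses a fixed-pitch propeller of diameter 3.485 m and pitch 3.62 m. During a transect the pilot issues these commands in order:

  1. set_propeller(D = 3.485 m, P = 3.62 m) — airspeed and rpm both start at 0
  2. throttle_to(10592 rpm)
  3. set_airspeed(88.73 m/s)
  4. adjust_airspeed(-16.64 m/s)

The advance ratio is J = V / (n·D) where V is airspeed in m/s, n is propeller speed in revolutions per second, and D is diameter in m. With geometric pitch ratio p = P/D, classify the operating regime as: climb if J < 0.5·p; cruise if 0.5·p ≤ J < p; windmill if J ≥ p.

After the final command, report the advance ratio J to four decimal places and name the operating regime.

J = 0.1172, regime = climb

set_propeller: D = 3.485 m, P = 3.62 m (p = P/D = 1.038737); state ← (V=0, rpm=0)
throttle_to(10592): rpm ← 10592
set_airspeed(88.73): V ← 88.73 m/s
adjust_airspeed(-16.64): V ← 88.73 -16.64 = 72.09 m/s
final state: V = 72.09 m/s, rpm = 10592 → n = rpm/60 = 176.533333 rev/s
J = V / (n·D) = 72.09 / (176.533333 × 3.485) = 0.117178
regime bands: climb J<0.5194 | cruise [0.5194, 1.0387) | windmill J≥1.0387
J = 0.1172 → climb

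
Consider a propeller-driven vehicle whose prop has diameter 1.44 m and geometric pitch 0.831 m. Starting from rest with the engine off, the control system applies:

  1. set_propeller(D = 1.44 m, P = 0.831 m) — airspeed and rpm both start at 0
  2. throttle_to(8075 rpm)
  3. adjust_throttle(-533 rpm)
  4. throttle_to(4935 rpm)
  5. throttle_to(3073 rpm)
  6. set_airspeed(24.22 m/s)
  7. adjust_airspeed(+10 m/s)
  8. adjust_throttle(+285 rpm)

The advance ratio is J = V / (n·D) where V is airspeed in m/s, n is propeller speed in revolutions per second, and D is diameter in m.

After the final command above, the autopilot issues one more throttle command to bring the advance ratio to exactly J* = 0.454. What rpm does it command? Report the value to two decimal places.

rpm = 3140.60

set_propeller: D = 1.44 m, P = 0.831 m (p = P/D = 0.577083); state ← (V=0, rpm=0)
throttle_to(8075): rpm ← 8075
adjust_throttle(-533): rpm ← 8075 -533 = 7542
throttle_to(4935): rpm ← 4935
throttle_to(3073): rpm ← 3073
set_airspeed(24.22): V ← 24.22 m/s
adjust_airspeed(+10): V ← 24.22 +10 = 34.22 m/s
adjust_throttle(+285): rpm ← 3073 +285 = 3358
final state: V = 34.22 m/s, rpm = 3358 → n = rpm/60 = 55.966667 rev/s
target J* = 0.454; solve J* = V/(n·D) for n: n = V/(J*·D) = 34.22/(0.454 × 1.44) = 52.343368 rev/s
rpm = 60·n = 3140.602056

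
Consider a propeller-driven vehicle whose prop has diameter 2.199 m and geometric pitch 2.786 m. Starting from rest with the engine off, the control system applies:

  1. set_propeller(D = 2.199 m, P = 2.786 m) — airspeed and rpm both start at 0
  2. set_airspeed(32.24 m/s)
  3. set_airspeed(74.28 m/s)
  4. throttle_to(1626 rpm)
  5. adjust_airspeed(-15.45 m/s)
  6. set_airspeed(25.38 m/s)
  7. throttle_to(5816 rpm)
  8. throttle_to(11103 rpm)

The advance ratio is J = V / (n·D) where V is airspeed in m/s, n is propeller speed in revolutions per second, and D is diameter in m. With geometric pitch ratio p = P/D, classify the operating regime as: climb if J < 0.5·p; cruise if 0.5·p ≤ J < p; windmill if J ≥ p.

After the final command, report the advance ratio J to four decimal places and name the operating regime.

J = 0.0624, regime = climb

set_propeller: D = 2.199 m, P = 2.786 m (p = P/D = 1.266940); state ← (V=0, rpm=0)
set_airspeed(32.24): V ← 32.24 m/s
set_airspeed(74.28): V ← 74.28 m/s
throttle_to(1626): rpm ← 1626
adjust_airspeed(-15.45): V ← 74.28 -15.45 = 58.83 m/s
set_airspeed(25.38): V ← 25.38 m/s
throttle_to(5816): rpm ← 5816
throttle_to(11103): rpm ← 11103
final state: V = 25.38 m/s, rpm = 11103 → n = rpm/60 = 185.050000 rev/s
J = V / (n·D) = 25.38 / (185.050000 × 2.199) = 0.062370
regime bands: climb J<0.6335 | cruise [0.6335, 1.2669) | windmill J≥1.2669
J = 0.0624 → climb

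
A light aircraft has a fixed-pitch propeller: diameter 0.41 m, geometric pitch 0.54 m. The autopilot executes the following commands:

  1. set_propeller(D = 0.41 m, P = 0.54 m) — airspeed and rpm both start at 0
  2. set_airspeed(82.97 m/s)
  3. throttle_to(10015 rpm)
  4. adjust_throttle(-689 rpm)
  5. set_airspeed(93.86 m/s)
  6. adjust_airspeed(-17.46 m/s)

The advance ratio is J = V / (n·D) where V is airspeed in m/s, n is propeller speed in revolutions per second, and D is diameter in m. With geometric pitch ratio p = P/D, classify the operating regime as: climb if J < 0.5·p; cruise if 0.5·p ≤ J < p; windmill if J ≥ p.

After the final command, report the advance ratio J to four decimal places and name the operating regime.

set_propeller: D = 0.41 m, P = 0.54 m (p = P/D = 1.317073); state ← (V=0, rpm=0)
set_airspeed(82.97): V ← 82.97 m/s
throttle_to(10015): rpm ← 10015
adjust_throttle(-689): rpm ← 10015 -689 = 9326
set_airspeed(93.86): V ← 93.86 m/s
adjust_airspeed(-17.46): V ← 93.86 -17.46 = 76.4 m/s
final state: V = 76.4 m/s, rpm = 9326 → n = rpm/60 = 155.433333 rev/s
J = V / (n·D) = 76.4 / (155.433333 × 0.41) = 1.198851
regime bands: climb J<0.6585 | cruise [0.6585, 1.3171) | windmill J≥1.3171
J = 1.1989 → cruise

J = 1.1989, regime = cruise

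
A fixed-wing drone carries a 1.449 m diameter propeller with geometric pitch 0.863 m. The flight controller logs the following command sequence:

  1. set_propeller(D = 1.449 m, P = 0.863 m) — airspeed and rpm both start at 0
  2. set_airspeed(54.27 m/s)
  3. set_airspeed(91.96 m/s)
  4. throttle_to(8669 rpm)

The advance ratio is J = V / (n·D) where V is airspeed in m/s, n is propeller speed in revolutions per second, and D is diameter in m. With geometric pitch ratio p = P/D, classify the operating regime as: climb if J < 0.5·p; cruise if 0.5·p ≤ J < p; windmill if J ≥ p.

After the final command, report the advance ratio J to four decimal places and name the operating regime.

set_propeller: D = 1.449 m, P = 0.863 m (p = P/D = 0.595583); state ← (V=0, rpm=0)
set_airspeed(54.27): V ← 54.27 m/s
set_airspeed(91.96): V ← 91.96 m/s
throttle_to(8669): rpm ← 8669
final state: V = 91.96 m/s, rpm = 8669 → n = rpm/60 = 144.483333 rev/s
J = V / (n·D) = 91.96 / (144.483333 × 1.449) = 0.439251
regime bands: climb J<0.2978 | cruise [0.2978, 0.5956) | windmill J≥0.5956
J = 0.4393 → cruise

J = 0.4393, regime = cruise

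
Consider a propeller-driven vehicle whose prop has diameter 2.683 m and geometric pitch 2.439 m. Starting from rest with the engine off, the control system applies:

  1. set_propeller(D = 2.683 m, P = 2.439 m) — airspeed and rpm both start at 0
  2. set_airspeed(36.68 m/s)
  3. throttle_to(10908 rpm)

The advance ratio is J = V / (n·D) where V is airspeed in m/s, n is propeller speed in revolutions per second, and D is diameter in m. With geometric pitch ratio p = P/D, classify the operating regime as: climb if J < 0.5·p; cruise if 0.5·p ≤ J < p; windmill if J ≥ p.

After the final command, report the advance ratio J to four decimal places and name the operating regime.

J = 0.0752, regime = climb

set_propeller: D = 2.683 m, P = 2.439 m (p = P/D = 0.909057); state ← (V=0, rpm=0)
set_airspeed(36.68): V ← 36.68 m/s
throttle_to(10908): rpm ← 10908
final state: V = 36.68 m/s, rpm = 10908 → n = rpm/60 = 181.800000 rev/s
J = V / (n·D) = 36.68 / (181.800000 × 2.683) = 0.075199
regime bands: climb J<0.4545 | cruise [0.4545, 0.9091) | windmill J≥0.9091
J = 0.0752 → climb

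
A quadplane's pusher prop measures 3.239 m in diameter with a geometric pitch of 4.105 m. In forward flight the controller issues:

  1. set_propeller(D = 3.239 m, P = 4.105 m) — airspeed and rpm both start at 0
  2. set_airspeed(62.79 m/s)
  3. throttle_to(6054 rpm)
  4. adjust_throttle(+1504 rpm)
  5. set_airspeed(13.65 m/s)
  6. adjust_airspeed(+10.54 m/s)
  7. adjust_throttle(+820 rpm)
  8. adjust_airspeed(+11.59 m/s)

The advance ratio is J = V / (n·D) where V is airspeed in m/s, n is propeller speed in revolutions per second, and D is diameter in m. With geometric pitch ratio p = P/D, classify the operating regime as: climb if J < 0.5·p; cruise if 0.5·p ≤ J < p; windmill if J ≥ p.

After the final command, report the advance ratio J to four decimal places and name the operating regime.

J = 0.0791, regime = climb

set_propeller: D = 3.239 m, P = 4.105 m (p = P/D = 1.267366); state ← (V=0, rpm=0)
set_airspeed(62.79): V ← 62.79 m/s
throttle_to(6054): rpm ← 6054
adjust_throttle(+1504): rpm ← 6054 +1504 = 7558
set_airspeed(13.65): V ← 13.65 m/s
adjust_airspeed(+10.54): V ← 13.65 +10.54 = 24.19 m/s
adjust_throttle(+820): rpm ← 7558 +820 = 8378
adjust_airspeed(+11.59): V ← 24.19 +11.59 = 35.78 m/s
final state: V = 35.78 m/s, rpm = 8378 → n = rpm/60 = 139.633333 rev/s
J = V / (n·D) = 35.78 / (139.633333 × 3.239) = 0.079112
regime bands: climb J<0.6337 | cruise [0.6337, 1.2674) | windmill J≥1.2674
J = 0.0791 → climb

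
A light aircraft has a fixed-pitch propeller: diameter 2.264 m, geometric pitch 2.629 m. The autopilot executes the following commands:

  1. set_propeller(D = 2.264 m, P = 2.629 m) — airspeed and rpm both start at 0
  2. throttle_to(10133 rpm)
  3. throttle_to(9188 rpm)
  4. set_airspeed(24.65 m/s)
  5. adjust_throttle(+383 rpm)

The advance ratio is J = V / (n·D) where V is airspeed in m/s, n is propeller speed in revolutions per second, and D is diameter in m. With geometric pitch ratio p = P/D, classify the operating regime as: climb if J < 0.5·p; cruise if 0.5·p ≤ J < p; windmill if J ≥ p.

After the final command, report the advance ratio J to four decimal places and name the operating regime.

set_propeller: D = 2.264 m, P = 2.629 m (p = P/D = 1.161219); state ← (V=0, rpm=0)
throttle_to(10133): rpm ← 10133
throttle_to(9188): rpm ← 9188
set_airspeed(24.65): V ← 24.65 m/s
adjust_throttle(+383): rpm ← 9188 +383 = 9571
final state: V = 24.65 m/s, rpm = 9571 → n = rpm/60 = 159.516667 rev/s
J = V / (n·D) = 24.65 / (159.516667 × 2.264) = 0.068255
regime bands: climb J<0.5806 | cruise [0.5806, 1.1612) | windmill J≥1.1612
J = 0.0683 → climb

J = 0.0683, regime = climb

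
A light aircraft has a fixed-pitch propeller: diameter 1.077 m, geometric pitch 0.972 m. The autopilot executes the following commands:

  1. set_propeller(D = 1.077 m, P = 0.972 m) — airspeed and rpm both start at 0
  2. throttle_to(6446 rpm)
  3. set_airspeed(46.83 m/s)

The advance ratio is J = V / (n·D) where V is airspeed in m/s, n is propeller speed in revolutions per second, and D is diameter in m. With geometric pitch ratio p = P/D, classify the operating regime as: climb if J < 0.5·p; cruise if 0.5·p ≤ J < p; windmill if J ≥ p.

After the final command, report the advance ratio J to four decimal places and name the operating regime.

J = 0.4047, regime = climb

set_propeller: D = 1.077 m, P = 0.972 m (p = P/D = 0.902507); state ← (V=0, rpm=0)
throttle_to(6446): rpm ← 6446
set_airspeed(46.83): V ← 46.83 m/s
final state: V = 46.83 m/s, rpm = 6446 → n = rpm/60 = 107.433333 rev/s
J = V / (n·D) = 46.83 / (107.433333 × 1.077) = 0.404734
regime bands: climb J<0.4513 | cruise [0.4513, 0.9025) | windmill J≥0.9025
J = 0.4047 → climb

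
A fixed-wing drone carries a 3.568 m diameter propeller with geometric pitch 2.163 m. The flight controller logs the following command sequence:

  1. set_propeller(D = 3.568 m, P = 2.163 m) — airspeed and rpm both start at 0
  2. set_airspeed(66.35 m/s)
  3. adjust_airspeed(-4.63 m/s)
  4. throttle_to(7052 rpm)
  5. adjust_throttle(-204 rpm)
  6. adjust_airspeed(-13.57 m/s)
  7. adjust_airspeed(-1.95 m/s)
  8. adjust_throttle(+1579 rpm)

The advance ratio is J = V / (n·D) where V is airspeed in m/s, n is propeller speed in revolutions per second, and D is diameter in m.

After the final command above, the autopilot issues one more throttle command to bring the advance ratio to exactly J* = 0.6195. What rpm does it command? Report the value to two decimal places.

set_propeller: D = 3.568 m, P = 2.163 m (p = P/D = 0.606222); state ← (V=0, rpm=0)
set_airspeed(66.35): V ← 66.35 m/s
adjust_airspeed(-4.63): V ← 66.35 -4.63 = 61.72 m/s
throttle_to(7052): rpm ← 7052
adjust_throttle(-204): rpm ← 7052 -204 = 6848
adjust_airspeed(-13.57): V ← 61.72 -13.57 = 48.15 m/s
adjust_airspeed(-1.95): V ← 48.15 -1.95 = 46.2 m/s
adjust_throttle(+1579): rpm ← 6848 +1579 = 8427
final state: V = 46.2 m/s, rpm = 8427 → n = rpm/60 = 140.450000 rev/s
target J* = 0.6195; solve J* = V/(n·D) for n: n = V/(J*·D) = 46.2/(0.6195 × 3.568) = 20.901421 rev/s
rpm = 60·n = 1254.085278

rpm = 1254.09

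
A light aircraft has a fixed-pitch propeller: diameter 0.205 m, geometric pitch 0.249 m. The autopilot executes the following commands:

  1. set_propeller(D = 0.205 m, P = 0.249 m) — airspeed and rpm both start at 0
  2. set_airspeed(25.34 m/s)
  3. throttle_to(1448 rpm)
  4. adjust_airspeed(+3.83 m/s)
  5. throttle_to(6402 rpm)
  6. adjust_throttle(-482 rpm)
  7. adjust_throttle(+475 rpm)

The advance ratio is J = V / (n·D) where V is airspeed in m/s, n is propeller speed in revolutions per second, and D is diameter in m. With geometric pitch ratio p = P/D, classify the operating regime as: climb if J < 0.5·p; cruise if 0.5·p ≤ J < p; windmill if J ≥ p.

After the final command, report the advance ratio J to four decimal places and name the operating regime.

set_propeller: D = 0.205 m, P = 0.249 m (p = P/D = 1.214634); state ← (V=0, rpm=0)
set_airspeed(25.34): V ← 25.34 m/s
throttle_to(1448): rpm ← 1448
adjust_airspeed(+3.83): V ← 25.34 +3.83 = 29.17 m/s
throttle_to(6402): rpm ← 6402
adjust_throttle(-482): rpm ← 6402 -482 = 5920
adjust_throttle(+475): rpm ← 5920 +475 = 6395
final state: V = 29.17 m/s, rpm = 6395 → n = rpm/60 = 106.583333 rev/s
J = V / (n·D) = 29.17 / (106.583333 × 0.205) = 1.335037
regime bands: climb J<0.6073 | cruise [0.6073, 1.2146) | windmill J≥1.2146
J = 1.3350 → windmill

J = 1.3350, regime = windmill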